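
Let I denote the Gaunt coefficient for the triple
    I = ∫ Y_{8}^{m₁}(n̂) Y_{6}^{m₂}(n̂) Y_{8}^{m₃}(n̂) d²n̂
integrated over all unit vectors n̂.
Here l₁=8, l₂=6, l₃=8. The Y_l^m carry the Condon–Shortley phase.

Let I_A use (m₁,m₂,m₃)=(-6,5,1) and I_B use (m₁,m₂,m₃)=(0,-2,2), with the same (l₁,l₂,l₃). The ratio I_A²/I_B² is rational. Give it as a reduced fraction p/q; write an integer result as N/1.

343/104

Shared (l₁,l₂,l₃)=(8,6,8): N and (l;000)² cancel in I_A²/I_B².
A: Δ = 6!·10!·6!/23! = 1/13742520792; Racah Σ t=5..6: t=5:−1/31352832000 t=6:+1/6967296000 = 1/8957952000; ⇒ 3j(8 6 8; -6 5 1)² = 343/29716, sgn -1
B: Δ = 6!·10!·6!/23! = 1/13742520792; Racah Σ t=0..4: t=0:+1/2786918400 t=1:−1/130636800 t=2:+1/39813120 t=3:−1/62208000 t=4:+1/597196800 = 143/41803776000; ⇒ 3j(8 6 8; 0 -2 2)² = 26/7429, sgn +1
I_A²/I_B² = (343/29716)/(26/7429) = 343/104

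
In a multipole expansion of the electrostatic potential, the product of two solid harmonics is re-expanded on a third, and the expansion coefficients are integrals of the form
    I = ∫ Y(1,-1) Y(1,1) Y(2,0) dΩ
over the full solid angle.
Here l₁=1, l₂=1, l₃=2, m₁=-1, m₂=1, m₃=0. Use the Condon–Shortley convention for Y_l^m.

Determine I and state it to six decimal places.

0.126157

Rules hold: Σm=0, L=4 even, 0≤2≤2.
N = 3·3·5 = 45
Δ = 0!·2!·2!/5! = 1/30
Racah Σ t=0..0: t=0:+1/1 = 1/1
⇒ 3j(1 1 2; 0 0 0)² = 2/15, sgn +1
Racah Σ t=0..0: t=0:+1/4 = 1/4
⇒ 3j(1 1 2; -1 1 0)² = 1/30, sgn +1
4πI² = N·(3j₀)²·(3jₘ)² = 1/5
I = +1·√(0.2/4π) = 0.12615663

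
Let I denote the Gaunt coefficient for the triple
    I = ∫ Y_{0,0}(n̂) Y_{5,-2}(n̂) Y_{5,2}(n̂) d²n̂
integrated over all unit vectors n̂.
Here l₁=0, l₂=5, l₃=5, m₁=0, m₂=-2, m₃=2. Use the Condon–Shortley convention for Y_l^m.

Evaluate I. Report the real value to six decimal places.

0.282095

Rules hold: Σm=0, L=10 even, 5≤5≤5.
N = 1·11·11 = 121
Δ = 0!·0!·10!/11! = 1/11
Racah Σ t=0..0: t=0:+1/14400 = 1/14400
⇒ 3j(0 5 5; 0 0 0)² = 1/11, sgn -1
Racah Σ t=0..0: t=0:+1/30240 = 1/30240
⇒ 3j(0 5 5; 0 -2 2)² = 1/11, sgn -1
4πI² = N·(3j₀)²·(3jₘ)² = 1/1
I = +1·√(1/4π) = 0.28209479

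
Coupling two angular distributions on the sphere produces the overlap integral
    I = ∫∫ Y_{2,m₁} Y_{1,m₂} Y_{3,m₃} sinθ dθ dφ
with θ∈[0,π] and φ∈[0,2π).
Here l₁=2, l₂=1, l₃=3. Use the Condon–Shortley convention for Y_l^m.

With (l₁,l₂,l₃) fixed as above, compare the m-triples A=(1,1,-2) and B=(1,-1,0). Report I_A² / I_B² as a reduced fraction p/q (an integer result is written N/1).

Same 2,1,3: normalisation and zero-m 3j drop out of the ratio.
A: Δ: 0! 4! 2! / 7! → 1/105; sum: t=0:+1/12 = 1/12; 3j²(2 1 3; 1 1 -2) = Δ·Π!·Σ² = 2/21  (sign -1)
B: Δ: 0! 4! 2! / 7! → 1/105; sum: t=0:+1/12 = 1/12; 3j²(2 1 3; 1 -1 0) = Δ·Π!·Σ² = 1/35  (sign -1)
I_A²/I_B² = (2/21)/(1/35) = 10/3

10/3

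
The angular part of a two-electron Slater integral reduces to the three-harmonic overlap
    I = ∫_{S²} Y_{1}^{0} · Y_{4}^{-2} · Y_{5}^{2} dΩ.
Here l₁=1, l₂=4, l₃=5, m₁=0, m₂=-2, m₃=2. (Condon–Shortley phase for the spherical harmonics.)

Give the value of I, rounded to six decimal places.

0.225034

Checks pass: Σm=0; 10 even; l₃=5∈[3,5].
(2·1+1)(2·4+1)(2·5+1) = 297
Δ: 0! 2! 8! / 11! → 1/495
sum: t=0:+1/576 = 1/576
3j²(1 4 5; 0 0 0) = Δ·Π!·Σ² = 5/99  (sign -1)
sum: t=0:+1/1440 = 1/1440
3j²(1 4 5; 0 -2 2) = Δ·Π!·Σ² = 7/165  (sign -1)
combine: 4πI² = 297·5/99·7/165 = 7/11
take √, sign +1: I = 0.22503380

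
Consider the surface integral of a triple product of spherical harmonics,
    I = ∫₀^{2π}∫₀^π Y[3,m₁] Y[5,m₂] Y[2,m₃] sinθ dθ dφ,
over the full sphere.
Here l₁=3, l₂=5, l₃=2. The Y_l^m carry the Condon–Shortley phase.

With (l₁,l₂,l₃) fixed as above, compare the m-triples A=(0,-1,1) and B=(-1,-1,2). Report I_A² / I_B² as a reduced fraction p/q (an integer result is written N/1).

Shared (l₁,l₂,l₃)=(3,5,2): N and (l;000)² cancel in I_A²/I_B².
A: Δ = 6!·0!·4!/11! = 1/2310; Racah Σ t=3..3: t=3:−1/216 = -1/216; ⇒ 3j(3 5 2; 0 -1 1)² = 8/231, sgn +1
B: Δ = 6!·0!·4!/11! = 1/2310; Racah Σ t=4..4: t=4:+1/1152 = 1/1152; ⇒ 3j(3 5 2; -1 -1 2)² = 1/154, sgn +1
I_A²/I_B² = (8/231)/(1/154) = 16/3

16/3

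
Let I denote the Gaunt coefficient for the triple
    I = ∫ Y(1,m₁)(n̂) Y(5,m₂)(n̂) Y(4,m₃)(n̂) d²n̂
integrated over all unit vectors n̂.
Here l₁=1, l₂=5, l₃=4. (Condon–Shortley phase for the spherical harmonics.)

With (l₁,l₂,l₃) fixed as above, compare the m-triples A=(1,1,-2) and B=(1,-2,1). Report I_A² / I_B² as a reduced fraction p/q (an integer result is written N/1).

Shared (l₁,l₂,l₃)=(1,5,4): N and (l;000)² cancel in I_A²/I_B².
A: Δ = 2!·0!·8!/11! = 1/495; Racah Σ t=0..0: t=0:+1/2880 = 1/2880; ⇒ 3j(1 5 4; 1 1 -2)² = 2/165, sgn +1
B: Δ = 2!·0!·8!/11! = 1/495; Racah Σ t=0..0: t=0:+1/1440 = 1/1440; ⇒ 3j(1 5 4; 1 -2 1)² = 7/165, sgn -1
I_A²/I_B² = (2/165)/(7/165) = 2/7

2/7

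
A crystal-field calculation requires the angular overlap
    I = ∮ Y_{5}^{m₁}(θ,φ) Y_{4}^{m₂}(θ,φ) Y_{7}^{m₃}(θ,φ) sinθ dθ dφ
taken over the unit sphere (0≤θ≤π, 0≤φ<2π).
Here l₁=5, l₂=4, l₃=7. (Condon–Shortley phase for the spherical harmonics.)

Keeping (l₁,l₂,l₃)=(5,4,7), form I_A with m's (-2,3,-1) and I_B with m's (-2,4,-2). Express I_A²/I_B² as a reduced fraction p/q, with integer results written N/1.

Same 5,4,7: normalisation and zero-m 3j drop out of the ratio.
A: Δ: 2! 8! 6! / 17! → 1/6126120; sum: t=1:−1/1036800 t=2:+1/172800 = 1/207360; 3j²(5 4 7; -2 3 -1) = Δ·Π!·Σ² = 245/14586  (sign +1)
B: Δ: 2! 8! 6! / 17! → 1/6126120; sum: t=2:+1/1036800 = 1/1036800; 3j²(5 4 7; -2 4 -2) = Δ·Π!·Σ² = 98/12155  (sign -1)
I_A²/I_B² = (245/14586)/(98/12155) = 25/12

25/12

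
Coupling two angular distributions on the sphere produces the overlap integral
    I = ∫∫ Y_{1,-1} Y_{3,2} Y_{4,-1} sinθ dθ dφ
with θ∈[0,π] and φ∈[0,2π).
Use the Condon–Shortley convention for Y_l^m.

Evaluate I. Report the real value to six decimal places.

m-sum 0 ✓  L=8 even ✓  2≤4≤4 ✓
Π(2lᵢ+1) = 3×7×9 = 189
triangle coeff Δ(1,3,4) = 1/252
Σ_t [0,0]: t=0:+1/36 = 1/36
(3j)²=4/63 [(1 3 4; 0 0 0)], sign=+1
Σ_t [0,0]: t=0:+1/240 = 1/240
(3j)²=1/84 [(1 3 4; -1 2 -1)], sign=-1
⇒ 4πI² = 1/7
I = (-1)√(1/7/(4π)) = -0.10662181

-0.106622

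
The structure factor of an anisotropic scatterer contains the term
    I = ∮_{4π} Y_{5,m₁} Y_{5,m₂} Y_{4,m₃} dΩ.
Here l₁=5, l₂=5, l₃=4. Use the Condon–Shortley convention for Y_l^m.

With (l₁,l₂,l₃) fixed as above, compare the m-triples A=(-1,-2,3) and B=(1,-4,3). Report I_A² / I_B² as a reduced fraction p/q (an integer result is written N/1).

1/12

Same 5,5,4: normalisation and zero-m 3j drop out of the ratio.
A: Δ: 6! 4! 4! / 15! → 1/3153150; sum: t=2:+1/6912 t=3:−1/5184 = -1/20736; 3j²(5 5 4; -1 -2 3) = Δ·Π!·Σ² = 5/2574  (sign +1)
B: Δ: 6! 4! 4! / 15! → 1/3153150; sum: t=0:+1/103680 t=1:−1/17280 = -1/20736; 3j²(5 5 4; 1 -4 3) = Δ·Π!·Σ² = 10/429  (sign +1)
I_A²/I_B² = (5/2574)/(10/429) = 1/12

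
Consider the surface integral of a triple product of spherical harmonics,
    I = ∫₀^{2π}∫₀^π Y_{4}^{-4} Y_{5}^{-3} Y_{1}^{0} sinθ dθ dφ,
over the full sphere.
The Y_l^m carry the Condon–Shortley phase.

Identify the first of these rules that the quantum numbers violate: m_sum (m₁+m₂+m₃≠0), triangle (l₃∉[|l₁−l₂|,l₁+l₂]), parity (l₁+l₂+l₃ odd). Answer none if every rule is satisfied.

m₁+m₂+m₃ = -4 − 3 + 0 = -7  ✗
triangle: |4−5|=1 ≤ l₃=1 ≤ 4+5=9
parity: l₁+l₂+l₃ = 10 is even

m_sum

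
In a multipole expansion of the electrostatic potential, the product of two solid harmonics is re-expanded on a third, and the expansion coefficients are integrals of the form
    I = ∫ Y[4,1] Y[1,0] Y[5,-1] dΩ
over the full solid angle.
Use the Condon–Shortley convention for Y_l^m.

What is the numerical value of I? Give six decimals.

-0.240571

Checks pass: Σm=0; 10 even; l₃=5∈[3,5].
(2·4+1)(2·1+1)(2·5+1) = 297
Δ: 0! 8! 2! / 11! → 1/495
sum: t=0:+1/576 = 1/576
3j²(4 1 5; 0 0 0) = Δ·Π!·Σ² = 5/99  (sign -1)
sum: t=0:+1/720 = 1/720
3j²(4 1 5; 1 0 -1) = Δ·Π!·Σ² = 8/165  (sign +1)
combine: 4πI² = 297·5/99·8/165 = 8/11
take √, sign -1: I = -0.24057125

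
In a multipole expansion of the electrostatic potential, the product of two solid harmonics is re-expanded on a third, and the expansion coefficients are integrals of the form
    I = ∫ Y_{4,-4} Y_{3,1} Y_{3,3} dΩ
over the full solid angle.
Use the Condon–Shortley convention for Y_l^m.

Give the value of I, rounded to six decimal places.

-0.166198

m-sum 0 ✓  L=10 even ✓  1≤3≤7 ✓
Π(2lᵢ+1) = 9×7×7 = 441
triangle coeff Δ(4,3,3) = 1/34650
Σ_t [1,3]: t=1:−1/72 t=2:+1/16 t=3:−1/72 = 5/144
(3j)²=2/77 [(4 3 3; 0 0 0)], sign=-1
Σ_t [4,4]: t=4:+1/1152 = 1/1152
(3j)²=1/33 [(4 3 3; -4 1 3)], sign=+1
⇒ 4πI² = 42/121
I = (-1)√(42/121/(4π)) = -0.16619847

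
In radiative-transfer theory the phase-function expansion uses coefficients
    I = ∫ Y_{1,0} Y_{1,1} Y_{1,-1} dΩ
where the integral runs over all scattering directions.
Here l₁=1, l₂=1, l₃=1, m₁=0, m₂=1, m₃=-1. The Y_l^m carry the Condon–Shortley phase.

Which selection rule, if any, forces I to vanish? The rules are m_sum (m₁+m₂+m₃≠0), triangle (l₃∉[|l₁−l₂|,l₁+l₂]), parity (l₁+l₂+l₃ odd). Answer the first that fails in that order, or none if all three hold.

parity

Σmᵢ = 0  ✓
l₃∈[|l₁−l₂|,l₁+l₂]=[0,2], have l₃=1  ✓
Σlᵢ = 3 ⇒ odd  ✗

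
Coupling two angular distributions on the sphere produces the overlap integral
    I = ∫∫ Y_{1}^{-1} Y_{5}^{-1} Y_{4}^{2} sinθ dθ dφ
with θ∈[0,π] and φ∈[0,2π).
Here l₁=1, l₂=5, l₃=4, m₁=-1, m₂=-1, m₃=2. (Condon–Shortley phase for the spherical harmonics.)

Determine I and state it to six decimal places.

Rules hold: Σm=0, L=10 even, 4≤4≤6.
N = 3·11·9 = 297
Δ = 2!·0!·8!/11! = 1/495
Racah Σ t=1..1: t=1:−1/576 = -1/576
⇒ 3j(1 5 4; 0 0 0)² = 5/99, sgn -1
Racah Σ t=2..2: t=2:+1/2880 = 1/2880
⇒ 3j(1 5 4; -1 -1 2)² = 2/165, sgn +1
4πI² = N·(3j₀)²·(3jₘ)² = 2/11
I = -1·√(0.181818/4π) = -0.12028562

-0.120286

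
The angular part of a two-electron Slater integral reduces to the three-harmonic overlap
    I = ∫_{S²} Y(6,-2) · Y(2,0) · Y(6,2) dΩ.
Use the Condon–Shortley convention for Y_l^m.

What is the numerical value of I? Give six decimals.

Rules hold: Σm=0, L=14 even, 4≤6≤8.
N = 13·5·13 = 845
Δ = 2!·10!·2!/15! = 1/90090
Racah Σ t=0..2: t=0:+1/69120 t=1:−1/14400 t=2:+1/69120 = -7/172800
⇒ 3j(6 2 6; 0 0 0)² = 14/715, sgn -1
Racah Σ t=0..2: t=0:+1/322560 t=1:−1/30240 t=2:+1/69120 = -1/64512
⇒ 3j(6 2 6; -2 0 2)² = 10/1001, sgn -1
4πI² = N·(3j₀)²·(3jₘ)² = 20/121
I = +1·√(0.165289/4π) = 0.11468784

0.114688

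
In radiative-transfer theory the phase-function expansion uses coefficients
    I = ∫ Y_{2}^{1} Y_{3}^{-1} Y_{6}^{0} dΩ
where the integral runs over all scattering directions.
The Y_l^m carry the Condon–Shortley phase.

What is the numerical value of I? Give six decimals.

0.000000

|2−3|≤6≤2+3 violated ⇒ I = 0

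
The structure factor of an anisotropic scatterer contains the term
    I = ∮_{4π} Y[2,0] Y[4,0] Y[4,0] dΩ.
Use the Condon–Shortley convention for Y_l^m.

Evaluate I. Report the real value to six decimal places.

0.163840

Rules hold: Σm=0, L=10 even, 2≤4≤6.
N = 5·9·9 = 405
Δ = 2!·2!·6!/11! = 1/13860
Racah Σ t=0..2: t=0:+1/192 t=1:−1/36 t=2:+1/192 = -5/288
⇒ 3j(2 4 4; 0 0 0)² = 20/693, sgn -1
(m-triple is (0,0,0) — same symbol as above.)
4πI² = N·(3j₀)²·(3jₘ)² = 2000/5929
I = +1·√(0.337325/4π) = 0.16383977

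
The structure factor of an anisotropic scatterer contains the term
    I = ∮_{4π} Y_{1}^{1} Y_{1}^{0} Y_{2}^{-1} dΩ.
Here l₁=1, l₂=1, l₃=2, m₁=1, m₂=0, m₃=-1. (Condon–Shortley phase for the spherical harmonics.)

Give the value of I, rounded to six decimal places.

m-sum 0 ✓  L=4 even ✓  0≤2≤2 ✓
Π(2lᵢ+1) = 3×3×5 = 45
triangle coeff Δ(1,1,2) = 1/30
Σ_t [0,0]: t=0:+1/1 = 1/1
(3j)²=2/15 [(1 1 2; 0 0 0)], sign=+1
Σ_t [0,0]: t=0:+1/2 = 1/2
(3j)²=1/10 [(1 1 2; 1 0 -1)], sign=-1
⇒ 4πI² = 3/5
I = (-1)√(3/5/(4π)) = -0.21850969

-0.218510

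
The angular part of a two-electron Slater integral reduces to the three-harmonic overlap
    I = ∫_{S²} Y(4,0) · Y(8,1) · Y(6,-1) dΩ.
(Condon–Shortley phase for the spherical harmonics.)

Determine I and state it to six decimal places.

-0.117331

m-sum 0 ✓  L=18 even ✓  4≤6≤12 ✓
Π(2lᵢ+1) = 9×17×13 = 1989
triangle coeff Δ(4,8,6) = 1/23279256
Σ_t [2,4]: t=2:+1/1658880 t=3:−1/518400 t=4:+1/1658880 = -1/1382400
(3j)²=504/46189 [(4 8 6; 0 0 0)], sign=-1
Σ_t [2,4]: t=2:+1/2903040 t=3:−1/622080 t=4:+1/1382400 = -47/87091200
(3j)²=2209/277134 [(4 8 6; 0 1 -1)], sign=+1
⇒ 4πI² = 1670004/9653501
I = (-1)√(1670004/9653501/(4π)) = -0.11733063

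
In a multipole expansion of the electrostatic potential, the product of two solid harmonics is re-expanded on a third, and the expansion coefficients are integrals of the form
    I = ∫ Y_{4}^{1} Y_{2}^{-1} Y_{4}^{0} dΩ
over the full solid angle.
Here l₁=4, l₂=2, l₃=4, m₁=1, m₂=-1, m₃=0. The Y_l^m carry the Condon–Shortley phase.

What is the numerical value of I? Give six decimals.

Rules hold: Σm=0, L=10 even, 2≤4≤6.
N = 9·5·9 = 405
Δ = 2!·6!·2!/11! = 1/13860
Racah Σ t=0..2: t=0:+1/192 t=1:−1/36 t=2:+1/192 = -5/288
⇒ 3j(4 2 4; 0 0 0)² = 20/693, sgn -1
Racah Σ t=0..1: t=0:+1/72 t=1:−1/96 = 1/288
⇒ 3j(4 2 4; 1 -1 0)² = 1/462, sgn +1
4πI² = N·(3j₀)²·(3jₘ)² = 150/5929
I = -1·√(0.0252994/4π) = -0.04486937

-0.044869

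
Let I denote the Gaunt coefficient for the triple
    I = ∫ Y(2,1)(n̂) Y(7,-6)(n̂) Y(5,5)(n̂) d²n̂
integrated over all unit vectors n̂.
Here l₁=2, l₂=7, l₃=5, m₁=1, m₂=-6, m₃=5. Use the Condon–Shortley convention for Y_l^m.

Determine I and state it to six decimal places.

0.191646

Rules hold: Σm=0, L=14 even, 5≤5≤9.
N = 5·15·11 = 825
Δ = 4!·0!·10!/15! = 1/15015
Racah Σ t=2..2: t=2:+1/57600 = 1/57600
⇒ 3j(2 7 5; 0 0 0)² = 21/715, sgn -1
Racah Σ t=1..1: t=1:−1/21772800 = -1/21772800
⇒ 3j(2 7 5; 1 -6 5)² = 2/105, sgn -1
4πI² = N·(3j₀)²·(3jₘ)² = 6/13
I = +1·√(0.461538/4π) = 0.19164567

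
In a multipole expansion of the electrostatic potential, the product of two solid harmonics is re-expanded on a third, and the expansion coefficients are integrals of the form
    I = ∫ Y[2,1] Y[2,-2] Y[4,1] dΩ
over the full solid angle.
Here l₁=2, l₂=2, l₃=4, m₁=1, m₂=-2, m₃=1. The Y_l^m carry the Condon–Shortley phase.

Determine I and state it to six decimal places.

-0.090112

Rules hold: Σm=0, L=8 even, 0≤4≤4.
N = 5·5·9 = 225
Δ = 0!·4!·4!/9! = 1/630
Racah Σ t=0..0: t=0:+1/16 = 1/16
⇒ 3j(2 2 4; 0 0 0)² = 2/35, sgn +1
Racah Σ t=0..0: t=0:+1/144 = 1/144
⇒ 3j(2 2 4; 1 -2 1)² = 1/126, sgn -1
4πI² = N·(3j₀)²·(3jₘ)² = 5/49
I = -1·√(0.102041/4π) = -0.09011188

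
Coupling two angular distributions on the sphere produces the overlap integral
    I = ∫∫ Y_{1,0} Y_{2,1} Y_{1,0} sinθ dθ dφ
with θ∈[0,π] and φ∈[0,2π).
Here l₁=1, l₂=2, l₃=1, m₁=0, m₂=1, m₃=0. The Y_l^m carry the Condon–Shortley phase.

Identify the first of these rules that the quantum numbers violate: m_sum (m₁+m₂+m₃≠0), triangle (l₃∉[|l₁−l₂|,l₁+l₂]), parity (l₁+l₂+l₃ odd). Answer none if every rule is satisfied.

m_sum

m₁+m₂+m₃ = 0 + 1 + 0 = 1  ✗
triangle: |1−2|=1 ≤ l₃=1 ≤ 1+2=3
parity: l₁+l₂+l₃ = 4 is even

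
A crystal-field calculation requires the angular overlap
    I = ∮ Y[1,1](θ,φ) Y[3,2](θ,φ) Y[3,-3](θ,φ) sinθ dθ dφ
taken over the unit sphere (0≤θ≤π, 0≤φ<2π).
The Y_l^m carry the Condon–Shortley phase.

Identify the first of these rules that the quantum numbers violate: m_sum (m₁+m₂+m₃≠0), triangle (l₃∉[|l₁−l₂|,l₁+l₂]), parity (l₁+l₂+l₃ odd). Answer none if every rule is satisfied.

parity

Σmᵢ = 0  ✓
l₃∈[|l₁−l₂|,l₁+l₂]=[2,4], have l₃=3  ✓
Σlᵢ = 7 ⇒ odd  ✗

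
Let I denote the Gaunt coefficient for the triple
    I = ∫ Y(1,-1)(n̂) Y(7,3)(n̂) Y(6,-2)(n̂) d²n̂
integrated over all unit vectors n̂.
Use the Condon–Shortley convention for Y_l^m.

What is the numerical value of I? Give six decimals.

-0.234717

m-sum 0 ✓  L=14 even ✓  6≤6≤8 ✓
Π(2lᵢ+1) = 3×15×13 = 585
triangle coeff Δ(1,7,6) = 1/1365
Σ_t [1,1]: t=1:−1/518400 = -1/518400
(3j)²=7/195 [(1 7 6; 0 0 0)], sign=-1
Σ_t [2,2]: t=2:+1/1935360 = 1/1935360
(3j)²=3/91 [(1 7 6; -1 3 -2)], sign=+1
⇒ 4πI² = 9/13
I = (-1)√(9/13/(4π)) = -0.23471705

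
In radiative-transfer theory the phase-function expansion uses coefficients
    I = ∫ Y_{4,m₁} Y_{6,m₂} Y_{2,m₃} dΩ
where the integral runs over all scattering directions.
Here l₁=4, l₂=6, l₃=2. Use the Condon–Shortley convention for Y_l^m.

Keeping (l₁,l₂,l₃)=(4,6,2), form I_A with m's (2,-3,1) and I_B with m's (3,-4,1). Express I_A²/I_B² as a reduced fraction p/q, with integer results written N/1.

l's match ⇒ only the (l;m) 3-j factors differ between A and B.
A: triangle coeff Δ(4,6,2) = 1/6435; Σ_t [2,2]: t=2:+1/8640 = 1/8640; (3j)²=28/715 [(4 6 2; 2 -3 1)], sign=-1
B: triangle coeff Δ(4,6,2) = 1/6435; Σ_t [1,1]: t=1:−1/30240 = -1/30240; (3j)²=16/429 [(4 6 2; 3 -4 1)], sign=+1
I_A²/I_B² = (28/715)/(16/429) = 21/20

21/20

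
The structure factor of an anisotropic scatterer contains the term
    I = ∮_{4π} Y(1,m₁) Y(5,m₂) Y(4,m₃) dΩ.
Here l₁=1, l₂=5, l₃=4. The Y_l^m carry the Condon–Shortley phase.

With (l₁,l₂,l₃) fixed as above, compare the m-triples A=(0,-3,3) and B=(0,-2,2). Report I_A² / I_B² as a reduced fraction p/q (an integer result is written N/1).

16/21

Shared (l₁,l₂,l₃)=(1,5,4): N and (l;000)² cancel in I_A²/I_B².
A: Δ = 2!·0!·8!/11! = 1/495; Racah Σ t=1..1: t=1:−1/5040 = -1/5040; ⇒ 3j(1 5 4; 0 -3 3)² = 16/495, sgn +1
B: Δ = 2!·0!·8!/11! = 1/495; Racah Σ t=1..1: t=1:−1/1440 = -1/1440; ⇒ 3j(1 5 4; 0 -2 2)² = 7/165, sgn -1
I_A²/I_B² = (16/495)/(7/165) = 16/21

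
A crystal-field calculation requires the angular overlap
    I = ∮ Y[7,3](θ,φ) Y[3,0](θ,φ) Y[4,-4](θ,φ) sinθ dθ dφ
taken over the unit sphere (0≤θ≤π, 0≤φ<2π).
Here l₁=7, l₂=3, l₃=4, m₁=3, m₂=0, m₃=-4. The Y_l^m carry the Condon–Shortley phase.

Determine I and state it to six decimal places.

0.000000

Σmᵢ = -1 ≠ 0, so the φ-integral vanishes; I = 0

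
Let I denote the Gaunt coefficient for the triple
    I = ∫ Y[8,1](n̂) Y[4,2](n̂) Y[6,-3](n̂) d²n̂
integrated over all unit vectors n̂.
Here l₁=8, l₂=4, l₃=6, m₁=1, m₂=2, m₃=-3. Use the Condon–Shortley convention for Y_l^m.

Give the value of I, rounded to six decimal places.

Rules hold: Σm=0, L=18 even, 4≤6≤12.
N = 17·9·13 = 1989
Δ = 6!·10!·2!/19! = 1/23279256
Racah Σ t=2..4: t=2:+1/1658880 t=3:−1/518400 t=4:+1/1658880 = -1/1382400
⇒ 3j(8 4 6; 0 0 0)² = 504/46189, sgn -1
Racah Σ t=4..6: t=4:+1/2903040 t=5:−1/9676800 t=6:+1/522547200 = 127/522547200
⇒ 3j(8 4 6; 1 2 -3)² = 16129/1108536, sgn -1
4πI² = N·(3j₀)²·(3jₘ)² = 3048381/9653501
I = +1·√(0.31578/4π) = 0.15852117

0.158521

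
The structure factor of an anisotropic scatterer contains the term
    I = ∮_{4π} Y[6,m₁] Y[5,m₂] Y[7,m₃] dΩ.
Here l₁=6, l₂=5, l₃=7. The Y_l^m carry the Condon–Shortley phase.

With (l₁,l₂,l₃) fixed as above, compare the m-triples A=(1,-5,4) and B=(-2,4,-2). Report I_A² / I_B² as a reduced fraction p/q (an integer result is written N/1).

275/98

l's match ⇒ only the (l;m) 3-j factors differ between A and B.
A: triangle coeff Δ(6,5,7) = 1/174594420; Σ_t [0,0]: t=0:+1/12441600 = 1/12441600; (3j)²=245/12597 [(6 5 7; 1 -5 4)], sign=-1
B: triangle coeff Δ(6,5,7) = 1/174594420; Σ_t [3,4]: t=3:−1/3110400 t=4:+1/1658880 = 7/24883200; (3j)²=4802/692835 [(6 5 7; -2 4 -2)], sign=-1
I_A²/I_B² = (245/12597)/(4802/692835) = 275/98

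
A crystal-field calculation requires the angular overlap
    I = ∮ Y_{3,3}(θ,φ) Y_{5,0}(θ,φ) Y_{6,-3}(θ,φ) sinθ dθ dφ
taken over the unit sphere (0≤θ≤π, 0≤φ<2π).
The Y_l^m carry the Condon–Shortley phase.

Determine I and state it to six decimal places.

0.190675

Rules hold: Σm=0, L=14 even, 2≤6≤8.
N = 7·11·13 = 1001
Δ = 2!·4!·8!/15! = 1/675675
Racah Σ t=0..2: t=0:+1/8640 t=1:−1/2304 t=2:+1/8640 = -7/34560
⇒ 3j(3 5 6; 0 0 0)² = 7/429, sgn -1
Racah Σ t=0..0: t=0:+1/34560 = 1/34560
⇒ 3j(3 5 6; 3 0 -3)² = 4/143, sgn -1
4πI² = N·(3j₀)²·(3jₘ)² = 196/429
I = +1·√(0.456876/4π) = 0.19067531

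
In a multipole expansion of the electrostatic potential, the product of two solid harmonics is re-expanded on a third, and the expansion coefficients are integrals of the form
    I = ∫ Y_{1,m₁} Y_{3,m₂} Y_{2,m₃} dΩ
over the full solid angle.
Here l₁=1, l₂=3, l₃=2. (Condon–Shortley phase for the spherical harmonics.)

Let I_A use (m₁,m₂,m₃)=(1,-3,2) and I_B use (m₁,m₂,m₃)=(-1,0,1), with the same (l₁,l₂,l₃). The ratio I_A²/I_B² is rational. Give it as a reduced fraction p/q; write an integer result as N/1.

Shared (l₁,l₂,l₃)=(1,3,2): N and (l;000)² cancel in I_A²/I_B².
A: Δ = 2!·0!·4!/7! = 1/105; Racah Σ t=0..0: t=0:+1/48 = 1/48; ⇒ 3j(1 3 2; 1 -3 2)² = 1/7, sgn +1
B: Δ = 2!·0!·4!/7! = 1/105; Racah Σ t=2..2: t=2:+1/12 = 1/12; ⇒ 3j(1 3 2; -1 0 1)² = 1/35, sgn -1
I_A²/I_B² = (1/7)/(1/35) = 5/1

5/1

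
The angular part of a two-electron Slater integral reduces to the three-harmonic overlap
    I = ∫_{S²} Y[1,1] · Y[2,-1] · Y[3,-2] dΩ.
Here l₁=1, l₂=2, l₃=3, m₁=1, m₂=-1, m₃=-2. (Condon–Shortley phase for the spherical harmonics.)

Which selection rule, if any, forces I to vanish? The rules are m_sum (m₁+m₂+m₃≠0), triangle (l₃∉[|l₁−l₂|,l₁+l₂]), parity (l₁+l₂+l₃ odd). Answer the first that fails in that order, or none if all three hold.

m_sum

m₁+m₂+m₃ = 1 − 1 − 2 = -2  ✗
triangle: |1−2|=1 ≤ l₃=3 ≤ 1+2=3
parity: l₁+l₂+l₃ = 6 is even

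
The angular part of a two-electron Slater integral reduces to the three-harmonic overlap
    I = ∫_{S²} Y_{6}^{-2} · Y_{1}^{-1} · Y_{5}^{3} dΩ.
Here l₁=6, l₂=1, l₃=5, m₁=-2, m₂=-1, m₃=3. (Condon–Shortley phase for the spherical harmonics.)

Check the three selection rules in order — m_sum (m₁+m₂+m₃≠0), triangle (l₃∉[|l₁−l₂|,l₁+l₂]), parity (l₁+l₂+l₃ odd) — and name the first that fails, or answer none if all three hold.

Σmᵢ = 0  ✓
l₃∈[|l₁−l₂|,l₁+l₂]=[5,7], have l₃=5  ✓
Σlᵢ = 12 ⇒ even  ✓

none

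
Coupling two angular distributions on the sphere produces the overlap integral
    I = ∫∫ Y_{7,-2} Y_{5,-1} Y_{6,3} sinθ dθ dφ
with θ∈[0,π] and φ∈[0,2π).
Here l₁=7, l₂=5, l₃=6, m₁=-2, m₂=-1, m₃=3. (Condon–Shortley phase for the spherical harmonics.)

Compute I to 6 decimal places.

-0.121943

Rules hold: Σm=0, L=18 even, 2≤6≤12.
N = 15·11·13 = 2145
Δ = 6!·8!·4!/19! = 1/174594420
Racah Σ t=1..5: t=1:−1/4147200 t=2:+1/207360 t=3:−1/82944 t=4:+1/207360 t=5:−1/4147200 = -1/345600
⇒ 3j(7 5 6; 0 0 0)² = 420/46189, sgn -1
Racah Σ t=1..4: t=1:−1/29030400 t=2:+1/967680 t=3:−1/311040 t=4:+1/829440 = -11/10886400
⇒ 3j(7 5 6; -2 -1 3)² = 1408/146965, sgn +1
4πI² = N·(3j₀)²·(3jₘ)² = 253440/1356277
I = -1·√(0.186864/4π) = -0.12194344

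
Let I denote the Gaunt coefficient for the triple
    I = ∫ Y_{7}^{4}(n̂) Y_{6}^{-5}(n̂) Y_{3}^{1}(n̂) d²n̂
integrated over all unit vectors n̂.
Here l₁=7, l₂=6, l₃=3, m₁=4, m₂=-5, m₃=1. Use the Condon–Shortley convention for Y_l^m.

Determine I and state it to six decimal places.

m-sum 0 ✓  L=16 even ✓  1≤3≤13 ✓
Π(2lᵢ+1) = 15×13×7 = 1365
triangle coeff Δ(7,6,3) = 1/2042040
Σ_t [4,6]: t=4:+1/207360 t=5:−1/57600 t=6:+1/207360 = -1/129600
(3j)²=168/12155 [(7 6 3; 0 0 0)], sign=+1
Σ_t [0,1]: t=0:+1/21772800 t=1:−1/2903040 = -13/43545600
(3j)²=143/7140 [(7 6 3; 4 -5 1)], sign=-1
⇒ 4πI² = 546/1445
I = (-1)√(546/1445/(4π)) = -0.17340334

-0.173403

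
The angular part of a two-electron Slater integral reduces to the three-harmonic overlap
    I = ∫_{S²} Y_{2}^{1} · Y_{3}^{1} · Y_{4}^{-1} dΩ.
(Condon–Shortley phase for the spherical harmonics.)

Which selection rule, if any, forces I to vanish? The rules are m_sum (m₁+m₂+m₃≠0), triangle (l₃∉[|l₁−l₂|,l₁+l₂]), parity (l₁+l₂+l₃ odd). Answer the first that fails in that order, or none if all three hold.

azimuthal sum: 1 + 1 − 1 = 1  ✗
1 ≤ 4 ≤ 5 (triangle on l)
L = 2 + 3 + 4 = 9 (odd)

m_sum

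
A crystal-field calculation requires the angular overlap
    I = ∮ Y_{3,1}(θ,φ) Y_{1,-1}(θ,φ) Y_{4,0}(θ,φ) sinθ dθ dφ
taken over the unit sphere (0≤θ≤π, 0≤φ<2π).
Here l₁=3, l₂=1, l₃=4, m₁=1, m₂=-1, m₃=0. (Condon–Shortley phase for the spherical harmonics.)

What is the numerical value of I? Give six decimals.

0.150786

m-sum 0 ✓  L=8 even ✓  2≤4≤4 ✓
Π(2lᵢ+1) = 7×3×9 = 189
triangle coeff Δ(3,1,4) = 1/252
Σ_t [0,0]: t=0:+1/36 = 1/36
(3j)²=4/63 [(3 1 4; 0 0 0)], sign=+1
Σ_t [0,0]: t=0:+1/96 = 1/96
(3j)²=1/42 [(3 1 4; 1 -1 0)], sign=+1
⇒ 4πI² = 2/7
I = (+1)√(2/7/(4π)) = 0.15078601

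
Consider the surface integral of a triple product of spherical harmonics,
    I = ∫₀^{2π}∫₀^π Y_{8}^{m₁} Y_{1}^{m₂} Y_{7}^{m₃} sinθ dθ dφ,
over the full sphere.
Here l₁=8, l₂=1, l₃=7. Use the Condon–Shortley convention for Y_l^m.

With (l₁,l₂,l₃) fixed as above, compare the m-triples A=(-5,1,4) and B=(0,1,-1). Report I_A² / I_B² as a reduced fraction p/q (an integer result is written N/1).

Same 8,1,7: normalisation and zero-m 3j drop out of the ratio.
A: Δ: 2! 14! 0! / 17! → 1/2040; sum: t=2:+1/479001600 = 1/479001600; 3j²(8 1 7; -5 1 4) = Δ·Π!·Σ² = 13/340  (sign -1)
B: Δ: 2! 14! 0! / 17! → 1/2040; sum: t=2:+1/58060800 = 1/58060800; 3j²(8 1 7; 0 1 -1) = Δ·Π!·Σ² = 7/510  (sign +1)
I_A²/I_B² = (13/340)/(7/510) = 39/14

39/14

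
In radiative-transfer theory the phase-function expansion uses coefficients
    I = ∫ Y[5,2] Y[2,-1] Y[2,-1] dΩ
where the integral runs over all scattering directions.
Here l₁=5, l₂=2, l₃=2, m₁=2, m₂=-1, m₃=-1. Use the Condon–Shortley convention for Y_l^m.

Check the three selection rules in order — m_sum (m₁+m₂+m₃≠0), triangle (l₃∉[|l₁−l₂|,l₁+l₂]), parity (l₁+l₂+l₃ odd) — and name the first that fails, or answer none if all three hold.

triangle

azimuthal sum: 2 − 1 − 1 = 0  ✓
3 ≤ 2 ≤ 7 (triangle on l)  ✗
L = 5 + 2 + 2 = 9 (odd)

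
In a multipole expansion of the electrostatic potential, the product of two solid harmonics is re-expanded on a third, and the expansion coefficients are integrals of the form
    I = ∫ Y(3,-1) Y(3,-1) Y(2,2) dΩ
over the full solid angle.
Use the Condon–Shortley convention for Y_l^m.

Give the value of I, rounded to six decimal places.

0.206013

m-sum 0 ✓  L=8 even ✓  0≤2≤6 ✓
Π(2lᵢ+1) = 7×7×5 = 245
triangle coeff Δ(3,3,2) = 1/3780
Σ_t [1,3]: t=1:−1/24 t=2:+1/4 t=3:−1/24 = 1/6
(3j)²=4/105 [(3 3 2; 0 0 0)], sign=+1
Σ_t [2,2]: t=2:+1/16 = 1/16
(3j)²=2/35 [(3 3 2; -1 -1 2)], sign=+1
⇒ 4πI² = 8/15
I = (+1)√(8/15/(4π)) = 0.20601291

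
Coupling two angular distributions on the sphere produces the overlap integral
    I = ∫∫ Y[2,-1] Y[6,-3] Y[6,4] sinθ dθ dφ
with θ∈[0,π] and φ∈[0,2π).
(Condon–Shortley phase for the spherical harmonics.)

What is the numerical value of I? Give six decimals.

0.179515

Rules hold: Σm=0, L=14 even, 4≤6≤8.
N = 5·13·13 = 845
Δ = 2!·2!·10!/15! = 1/90090
Racah Σ t=0..2: t=0:+1/69120 t=1:−1/14400 t=2:+1/69120 = -7/172800
⇒ 3j(2 6 6; 0 0 0)² = 14/715, sgn -1
Racah Σ t=1..2: t=1:−1/161280 t=2:+1/725760 = -1/207360
⇒ 3j(2 6 6; -1 -3 4)² = 7/286, sgn -1
4πI² = N·(3j₀)²·(3jₘ)² = 49/121
I = +1·√(0.404959/4π) = 0.17951487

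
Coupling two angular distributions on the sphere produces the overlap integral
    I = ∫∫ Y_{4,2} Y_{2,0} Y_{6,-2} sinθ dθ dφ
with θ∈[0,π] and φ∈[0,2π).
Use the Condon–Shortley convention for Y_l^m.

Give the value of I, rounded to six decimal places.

Checks pass: Σm=0; 12 even; l₃=6∈[2,6].
(2·4+1)(2·2+1)(2·6+1) = 585
Δ: 0! 8! 4! / 13! → 1/6435
sum: t=0:+1/2304 = 1/2304
3j²(4 2 6; 0 0 0) = Δ·Π!·Σ² = 5/143  (sign +1)
sum: t=0:+1/5760 = 1/5760
3j²(4 2 6; 2 0 -2) = Δ·Π!·Σ² = 56/2145  (sign +1)
combine: 4πI² = 585·5/143·56/2145 = 840/1573
take √, sign +1: I = 0.20614383

0.206144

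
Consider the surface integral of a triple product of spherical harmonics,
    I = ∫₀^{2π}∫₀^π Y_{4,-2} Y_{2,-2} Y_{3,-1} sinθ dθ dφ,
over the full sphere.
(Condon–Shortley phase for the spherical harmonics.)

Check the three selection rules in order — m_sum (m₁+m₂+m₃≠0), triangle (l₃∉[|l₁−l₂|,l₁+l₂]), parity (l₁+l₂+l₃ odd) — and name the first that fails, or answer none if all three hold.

Σmᵢ = -5  ✗
l₃∈[|l₁−l₂|,l₁+l₂]=[2,6], have l₃=3
Σlᵢ = 9 ⇒ odd

m_sum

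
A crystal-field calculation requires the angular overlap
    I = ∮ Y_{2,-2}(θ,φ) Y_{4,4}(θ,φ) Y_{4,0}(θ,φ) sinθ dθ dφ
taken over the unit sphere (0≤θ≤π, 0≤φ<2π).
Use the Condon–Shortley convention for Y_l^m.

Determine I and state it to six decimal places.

Σmᵢ = 2 ≠ 0, so the φ-integral vanishes; I = 0

0.000000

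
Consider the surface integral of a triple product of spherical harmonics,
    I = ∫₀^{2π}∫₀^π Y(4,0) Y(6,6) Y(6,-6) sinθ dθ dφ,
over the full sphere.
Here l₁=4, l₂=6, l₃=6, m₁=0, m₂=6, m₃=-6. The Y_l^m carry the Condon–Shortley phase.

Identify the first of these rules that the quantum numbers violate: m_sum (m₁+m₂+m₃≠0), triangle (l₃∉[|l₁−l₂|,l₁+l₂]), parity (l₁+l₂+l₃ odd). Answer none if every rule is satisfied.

none

m₁+m₂+m₃ = 0 + 6 − 6 = 0  ✓
triangle: |4−6|=2 ≤ l₃=6 ≤ 4+6=10  ✓
parity: l₁+l₂+l₃ = 16 is even  ✓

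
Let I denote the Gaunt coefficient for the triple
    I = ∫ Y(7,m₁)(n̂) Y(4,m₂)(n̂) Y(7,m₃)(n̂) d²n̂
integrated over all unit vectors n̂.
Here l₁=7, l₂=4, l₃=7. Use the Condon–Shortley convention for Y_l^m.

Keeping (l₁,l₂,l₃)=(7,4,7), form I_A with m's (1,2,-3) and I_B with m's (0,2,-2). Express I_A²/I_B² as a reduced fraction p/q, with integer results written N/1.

4225/15463

Same 7,4,7: normalisation and zero-m 3j drop out of the ratio.
A: Δ: 4! 10! 4! / 19! → 1/58198140; sum: t=2:+1/1658880 t=3:−1/1088640 t=4:+1/7741440 = -13/69672960; 3j²(7 4 7; 1 2 -3) = Δ·Π!·Σ² = 325/149226  (sign -1)
B: Δ: 4! 10! 4! / 19! → 1/58198140; sum: t=2:+1/1382400 t=3:−1/622080 t=4:+1/2903040 = -47/87091200; 3j²(7 4 7; 0 2 -2) = Δ·Π!·Σ² = 2209/277134  (sign +1)
I_A²/I_B² = (325/149226)/(2209/277134) = 4225/15463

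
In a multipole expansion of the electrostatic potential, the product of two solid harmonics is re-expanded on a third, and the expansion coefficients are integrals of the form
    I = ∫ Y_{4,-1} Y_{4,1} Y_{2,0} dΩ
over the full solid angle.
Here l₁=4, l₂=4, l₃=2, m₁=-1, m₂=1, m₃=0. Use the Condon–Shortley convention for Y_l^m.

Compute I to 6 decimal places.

m-sum 0 ✓  L=10 even ✓  0≤2≤8 ✓
Π(2lᵢ+1) = 9×9×5 = 405
triangle coeff Δ(4,4,2) = 1/13860
Σ_t [2,4]: t=2:+1/192 t=3:−1/36 t=4:+1/192 = -5/288
(3j)²=20/693 [(4 4 2; 0 0 0)], sign=-1
Σ_t [3,5]: t=3:−1/144 t=4:+1/48 t=5:−1/480 = 17/1440
(3j)²=289/13860 [(4 4 2; -1 1 0)], sign=+1
⇒ 4πI² = 1445/5929
I = (-1)√(1445/5929/(4π)) = -0.13926381

-0.139264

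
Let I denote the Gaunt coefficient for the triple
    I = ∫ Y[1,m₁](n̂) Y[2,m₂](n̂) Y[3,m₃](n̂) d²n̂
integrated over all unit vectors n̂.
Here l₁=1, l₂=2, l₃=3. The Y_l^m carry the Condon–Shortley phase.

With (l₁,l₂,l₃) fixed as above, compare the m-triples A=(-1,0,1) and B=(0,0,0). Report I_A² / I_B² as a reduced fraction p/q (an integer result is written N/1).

Shared (l₁,l₂,l₃)=(1,2,3): N and (l;000)² cancel in I_A²/I_B².
A: Δ = 0!·2!·4!/7! = 1/105; Racah Σ t=0..0: t=0:+1/8 = 1/8; ⇒ 3j(1 2 3; -1 0 1)² = 2/35, sgn +1
B: Δ = 0!·2!·4!/7! = 1/105; Racah Σ t=0..0: t=0:+1/4 = 1/4; ⇒ 3j(1 2 3; 0 0 0)² = 3/35, sgn -1
I_A²/I_B² = (2/35)/(3/35) = 2/3

2/3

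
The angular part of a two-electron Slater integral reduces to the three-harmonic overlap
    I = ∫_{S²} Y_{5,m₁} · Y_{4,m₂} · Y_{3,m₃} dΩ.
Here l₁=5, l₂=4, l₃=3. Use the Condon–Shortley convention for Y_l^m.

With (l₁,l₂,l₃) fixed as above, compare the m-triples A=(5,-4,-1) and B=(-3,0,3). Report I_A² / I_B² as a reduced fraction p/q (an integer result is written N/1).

Same 5,4,3: normalisation and zero-m 3j drop out of the ratio.
A: Δ: 6! 4! 2! / 13! → 1/180180; sum: t=0:+1/34560 = 1/34560; 3j²(5 4 3; 5 -4 -1) = Δ·Π!·Σ² = 14/429  (sign +1)
B: Δ: 6! 4! 2! / 13! → 1/180180; sum: t=4:+1/2304 = 1/2304; 3j²(5 4 3; -3 0 3) = Δ·Π!·Σ² = 5/143  (sign +1)
I_A²/I_B² = (14/429)/(5/143) = 14/15

14/15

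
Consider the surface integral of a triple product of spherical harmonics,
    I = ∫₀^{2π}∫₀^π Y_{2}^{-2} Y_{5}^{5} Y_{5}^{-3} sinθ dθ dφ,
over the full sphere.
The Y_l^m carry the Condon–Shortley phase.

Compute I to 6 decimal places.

0.088588

Checks pass: Σm=0; 12 even; l₃=5∈[3,7].
(2·2+1)(2·5+1)(2·5+1) = 605
Δ: 2! 2! 8! / 13! → 1/38610
sum: t=0:+1/2880 t=1:−1/576 t=2:+1/2880 = -1/960
3j²(2 5 5; 0 0 0) = Δ·Π!·Σ² = 10/429  (sign +1)
sum: t=2:+1/161280 = 1/161280
3j²(2 5 5; -2 5 -3) = Δ·Π!·Σ² = 1/143  (sign +1)
combine: 4πI² = 605·10/429·1/143 = 50/507
take √, sign +1: I = 0.08858824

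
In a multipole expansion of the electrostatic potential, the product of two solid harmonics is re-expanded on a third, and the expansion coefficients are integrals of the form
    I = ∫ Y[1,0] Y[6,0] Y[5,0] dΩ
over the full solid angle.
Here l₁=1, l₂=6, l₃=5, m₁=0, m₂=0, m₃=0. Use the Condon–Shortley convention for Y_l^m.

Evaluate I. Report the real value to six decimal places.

0.245154

m-sum 0 ✓  L=12 even ✓  5≤5≤7 ✓
Π(2lᵢ+1) = 3×13×11 = 429
triangle coeff Δ(1,6,5) = 1/858
Σ_t [1,1]: t=1:−1/14400 = -1/14400
(3j)²=6/143 [(1 6 5; 0 0 0)], sign=+1
(m-triple is (0,0,0) — same symbol as above.)
⇒ 4πI² = 108/143
I = (+1)√(108/143/(4π)) = 0.24515397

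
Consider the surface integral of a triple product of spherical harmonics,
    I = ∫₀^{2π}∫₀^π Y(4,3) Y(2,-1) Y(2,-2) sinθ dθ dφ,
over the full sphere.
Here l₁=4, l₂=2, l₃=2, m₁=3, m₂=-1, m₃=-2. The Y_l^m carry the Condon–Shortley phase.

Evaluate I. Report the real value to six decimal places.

m-sum 0 ✓  L=8 even ✓  2≤2≤6 ✓
Π(2lᵢ+1) = 9×5×5 = 225
triangle coeff Δ(4,2,2) = 1/630
Σ_t [2,2]: t=2:+1/16 = 1/16
(3j)²=2/35 [(4 2 2; 0 0 0)], sign=+1
Σ_t [1,1]: t=1:−1/144 = -1/144
(3j)²=1/18 [(4 2 2; 3 -1 -2)], sign=-1
⇒ 4πI² = 5/7
I = (-1)√(5/7/(4π)) = -0.23841361

-0.238414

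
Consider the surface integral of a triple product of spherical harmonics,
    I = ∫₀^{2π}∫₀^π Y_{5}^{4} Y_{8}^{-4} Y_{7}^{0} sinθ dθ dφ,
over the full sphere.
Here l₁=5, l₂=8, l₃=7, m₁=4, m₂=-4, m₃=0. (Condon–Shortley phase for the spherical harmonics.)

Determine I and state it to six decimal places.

Checks pass: Σm=0; 20 even; l₃=7∈[3,13].
(2·5+1)(2·8+1)(2·7+1) = 2805
Δ: 6! 4! 10! / 21! → 1/814773960
sum: t=1:−1/87091200 t=2:+1/4976640 t=3:−1/2073600 t=4:+1/4976640 t=5:−1/87091200 = -1/9676800
3j²(5 8 7; 0 0 0) = Δ·Π!·Σ² = 360/46189  (sign +1)
sum: t=0:+1/74649600 t=1:−1/87091200 = 1/522547200
3j²(5 8 7; 4 -4 0) = Δ·Π!·Σ² = 2/4199  (sign -1)
combine: 4πI² = 2805·360/46189·2/4199 = 10800/1037153
take √, sign -1: I = -0.02878628

-0.028786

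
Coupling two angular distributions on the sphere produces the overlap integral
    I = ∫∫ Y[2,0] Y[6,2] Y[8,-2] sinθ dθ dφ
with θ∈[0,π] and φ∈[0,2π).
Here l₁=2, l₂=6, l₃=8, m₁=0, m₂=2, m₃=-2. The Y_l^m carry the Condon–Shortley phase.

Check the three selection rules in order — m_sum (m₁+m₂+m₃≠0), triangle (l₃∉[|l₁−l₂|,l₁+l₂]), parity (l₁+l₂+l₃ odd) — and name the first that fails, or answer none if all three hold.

azimuthal sum: 0 + 2 − 2 = 0  ✓
4 ≤ 8 ≤ 8 (triangle on l)  ✓
L = 2 + 6 + 8 = 16 (even)  ✓

none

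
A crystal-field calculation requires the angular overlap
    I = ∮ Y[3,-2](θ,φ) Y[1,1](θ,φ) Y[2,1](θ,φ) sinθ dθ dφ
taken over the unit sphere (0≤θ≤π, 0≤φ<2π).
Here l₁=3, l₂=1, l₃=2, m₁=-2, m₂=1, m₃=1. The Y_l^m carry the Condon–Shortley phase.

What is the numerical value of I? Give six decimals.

Rules hold: Σm=0, L=6 even, 2≤2≤4.
N = 7·3·5 = 105
Δ = 2!·4!·0!/7! = 1/105
Racah Σ t=1..1: t=1:−1/4 = -1/4
⇒ 3j(3 1 2; 0 0 0)² = 3/35, sgn -1
Racah Σ t=2..2: t=2:+1/12 = 1/12
⇒ 3j(3 1 2; -2 1 1)² = 2/21, sgn -1
4πI² = N·(3j₀)²·(3jₘ)² = 6/7
I = +1·√(0.857143/4π) = 0.26116903

0.261169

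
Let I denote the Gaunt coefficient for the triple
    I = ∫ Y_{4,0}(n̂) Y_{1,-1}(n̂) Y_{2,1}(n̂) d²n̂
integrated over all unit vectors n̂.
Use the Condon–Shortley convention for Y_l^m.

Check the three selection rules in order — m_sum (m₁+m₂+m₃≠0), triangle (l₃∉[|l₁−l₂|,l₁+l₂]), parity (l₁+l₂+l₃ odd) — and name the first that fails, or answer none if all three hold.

m₁+m₂+m₃ = 0 − 1 + 1 = 0  ✓
triangle: |4−1|=3 ≤ l₃=2 ≤ 4+1=5  ✗
parity: l₁+l₂+l₃ = 7 is odd

triangle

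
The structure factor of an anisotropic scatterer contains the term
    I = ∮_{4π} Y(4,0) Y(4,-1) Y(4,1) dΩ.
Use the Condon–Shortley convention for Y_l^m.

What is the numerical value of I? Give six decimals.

-0.068481

m-sum 0 ✓  L=12 even ✓  0≤4≤8 ✓
Π(2lᵢ+1) = 9×9×9 = 729
triangle coeff Δ(4,4,4) = 1/450450
Σ_t [0,4]: t=0:+1/13824 t=1:−1/216 t=2:+1/64 t=3:−1/216 t=4:+1/13824 = 5/768
(3j)²=18/1001 [(4 4 4; 0 0 0)], sign=+1
Σ_t [0,3]: t=0:+1/3456 t=1:−1/144 t=2:+1/96 t=3:−1/864 = 1/384
(3j)²=9/2002 [(4 4 4; 0 -1 1)], sign=-1
⇒ 4πI² = 59049/1002001
I = (-1)√(59049/1002001/(4π)) = -0.06848055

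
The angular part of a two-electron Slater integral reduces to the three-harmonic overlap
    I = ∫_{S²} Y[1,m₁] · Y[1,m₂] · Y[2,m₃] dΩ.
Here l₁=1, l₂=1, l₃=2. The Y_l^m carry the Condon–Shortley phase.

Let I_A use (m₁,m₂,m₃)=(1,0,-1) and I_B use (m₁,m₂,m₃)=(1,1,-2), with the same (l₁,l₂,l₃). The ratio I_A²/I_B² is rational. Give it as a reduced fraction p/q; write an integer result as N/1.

l's match ⇒ only the (l;m) 3-j factors differ between A and B.
A: triangle coeff Δ(1,1,2) = 1/30; Σ_t [0,0]: t=0:+1/2 = 1/2; (3j)²=1/10 [(1 1 2; 1 0 -1)], sign=-1
B: triangle coeff Δ(1,1,2) = 1/30; Σ_t [0,0]: t=0:+1/4 = 1/4; (3j)²=1/5 [(1 1 2; 1 1 -2)], sign=+1
I_A²/I_B² = (1/10)/(1/5) = 1/2

1/2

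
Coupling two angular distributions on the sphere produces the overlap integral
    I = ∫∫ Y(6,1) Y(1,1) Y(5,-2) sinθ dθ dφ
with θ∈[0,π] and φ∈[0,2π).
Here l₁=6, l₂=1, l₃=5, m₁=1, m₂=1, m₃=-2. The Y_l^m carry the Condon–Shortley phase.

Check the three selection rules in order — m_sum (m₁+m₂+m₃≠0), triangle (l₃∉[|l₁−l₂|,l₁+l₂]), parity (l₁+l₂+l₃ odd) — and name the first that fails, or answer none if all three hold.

Σmᵢ = 0  ✓
l₃∈[|l₁−l₂|,l₁+l₂]=[5,7], have l₃=5  ✓
Σlᵢ = 12 ⇒ even  ✓

none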